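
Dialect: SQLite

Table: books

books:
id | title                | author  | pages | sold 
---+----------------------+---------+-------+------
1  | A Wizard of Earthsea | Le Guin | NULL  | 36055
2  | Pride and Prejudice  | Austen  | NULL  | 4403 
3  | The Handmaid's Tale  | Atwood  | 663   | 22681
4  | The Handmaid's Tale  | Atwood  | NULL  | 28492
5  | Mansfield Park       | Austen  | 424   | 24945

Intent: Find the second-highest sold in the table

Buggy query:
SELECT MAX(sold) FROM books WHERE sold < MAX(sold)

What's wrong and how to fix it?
Bug: MAX(sold) on the right of the comparison is an aggregate-in-WHERE error

Fix: Compute the overall MAX in a subquery, then take MAX of rows below it

Corrected query:
SELECT MAX(sold) FROM books WHERE sold < (SELECT MAX(sold) FROM books)

Result:
MAX(sold)
---------
28492    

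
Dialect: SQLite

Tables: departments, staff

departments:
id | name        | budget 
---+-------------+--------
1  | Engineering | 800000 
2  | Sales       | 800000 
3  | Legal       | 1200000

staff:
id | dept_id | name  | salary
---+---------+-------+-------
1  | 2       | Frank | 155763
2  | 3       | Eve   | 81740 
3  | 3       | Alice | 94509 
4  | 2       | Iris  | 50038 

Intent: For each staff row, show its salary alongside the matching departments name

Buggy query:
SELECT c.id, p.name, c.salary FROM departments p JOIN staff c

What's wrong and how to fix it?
Bug: JOIN with no ON clause produces a cartesian product; every staff row pairs with every departments row

Fix: Add ON c.dept_id = p.id to the JOIN

Corrected query:
SELECT c.id, p.name, c.salary FROM departments p JOIN staff c ON c.dept_id = p.id

Result:
id | name  | salary
---+-------+-------
1  | Sales | 155763
2  | Legal | 81740 
3  | Legal | 94509 
4  | Sales | 50038 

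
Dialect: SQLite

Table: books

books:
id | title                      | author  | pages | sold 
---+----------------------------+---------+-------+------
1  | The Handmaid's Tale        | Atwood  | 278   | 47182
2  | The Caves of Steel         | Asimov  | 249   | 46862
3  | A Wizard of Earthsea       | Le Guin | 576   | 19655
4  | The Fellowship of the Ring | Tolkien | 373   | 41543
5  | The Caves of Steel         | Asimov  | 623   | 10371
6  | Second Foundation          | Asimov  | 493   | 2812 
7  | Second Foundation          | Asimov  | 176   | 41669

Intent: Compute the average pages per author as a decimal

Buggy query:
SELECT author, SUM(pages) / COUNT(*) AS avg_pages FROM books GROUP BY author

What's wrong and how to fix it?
Bug: Both operands are integers, so '/' performs integer division and truncates

Fix: Cast one side to REAL so the division keeps the fractional part

Corrected query:
SELECT author, SUM(pages) * 1.0 / COUNT(*) AS avg_pages FROM books GROUP BY author

Result:
author  | avg_pages
--------+----------
Asimov  | 385.25   
Atwood  | 278      
Le Guin | 576      
Tolkien | 373      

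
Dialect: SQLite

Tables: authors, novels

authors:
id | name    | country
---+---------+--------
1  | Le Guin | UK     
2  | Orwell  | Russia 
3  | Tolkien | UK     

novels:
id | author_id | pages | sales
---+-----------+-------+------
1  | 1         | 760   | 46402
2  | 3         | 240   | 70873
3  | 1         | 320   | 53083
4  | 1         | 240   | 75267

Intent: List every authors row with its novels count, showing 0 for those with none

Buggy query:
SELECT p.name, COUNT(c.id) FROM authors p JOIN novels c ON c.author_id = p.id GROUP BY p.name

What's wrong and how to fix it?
Bug: An inner join excludes parents with zero children

Fix: Switch to LEFT JOIN to retain unmatched parent rows

Corrected query:
SELECT p.name, COUNT(c.id) FROM authors p LEFT JOIN novels c ON c.author_id = p.id GROUP BY p.name

Result:
name    | COUNT(c.id)
--------+------------
Le Guin | 3          
Orwell  | 0          
Tolkien | 1          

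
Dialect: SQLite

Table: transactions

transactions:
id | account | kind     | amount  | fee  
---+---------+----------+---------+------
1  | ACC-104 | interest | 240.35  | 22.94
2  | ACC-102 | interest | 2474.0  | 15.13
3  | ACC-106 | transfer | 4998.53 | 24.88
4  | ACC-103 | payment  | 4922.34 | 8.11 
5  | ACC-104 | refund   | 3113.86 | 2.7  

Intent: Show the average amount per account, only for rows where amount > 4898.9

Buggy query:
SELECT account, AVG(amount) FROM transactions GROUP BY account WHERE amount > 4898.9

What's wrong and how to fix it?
Bug: WHERE cannot follow GROUP BY

Fix: Place WHERE between FROM and GROUP BY

Corrected query:
SELECT account, AVG(amount) FROM transactions WHERE amount > 4898.9 GROUP BY account

Result:
account | AVG(amount)
--------+------------
ACC-103 | 4922.34    
ACC-106 | 4998.53    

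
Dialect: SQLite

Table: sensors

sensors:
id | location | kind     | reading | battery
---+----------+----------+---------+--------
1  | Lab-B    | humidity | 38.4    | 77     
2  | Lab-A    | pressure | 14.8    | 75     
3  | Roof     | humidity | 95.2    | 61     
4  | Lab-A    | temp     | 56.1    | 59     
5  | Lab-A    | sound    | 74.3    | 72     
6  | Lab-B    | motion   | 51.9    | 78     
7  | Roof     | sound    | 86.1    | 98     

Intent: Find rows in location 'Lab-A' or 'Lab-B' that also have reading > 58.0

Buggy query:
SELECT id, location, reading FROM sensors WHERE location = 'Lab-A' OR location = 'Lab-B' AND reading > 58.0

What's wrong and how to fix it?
Bug: Without parentheses, AND is evaluated before OR, so the reading filter only applies to the 'Lab-B' branch

Fix: Add parentheses around the OR so the AND applies to both alternatives

Corrected query:
SELECT id, location, reading FROM sensors WHERE (location = 'Lab-A' OR location = 'Lab-B') AND reading > 58.0

Result:
id | location | reading
---+----------+--------
5  | Lab-A    | 74.3   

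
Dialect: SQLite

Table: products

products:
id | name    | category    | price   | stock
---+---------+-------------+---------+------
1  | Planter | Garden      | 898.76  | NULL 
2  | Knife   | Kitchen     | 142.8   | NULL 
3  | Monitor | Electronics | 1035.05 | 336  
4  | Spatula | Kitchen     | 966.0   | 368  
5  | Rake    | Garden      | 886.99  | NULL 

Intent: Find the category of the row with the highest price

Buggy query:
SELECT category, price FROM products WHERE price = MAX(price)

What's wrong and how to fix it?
Bug: WHERE is evaluated per row; an aggregate over the whole table isn't defined there

Fix: Wrap MAX in a scalar subquery so WHERE compares against a single value

Corrected query:
SELECT category, price FROM products WHERE price = (SELECT MAX(price) FROM products)

Result:
category    | price  
------------+--------
Electronics | 1035.05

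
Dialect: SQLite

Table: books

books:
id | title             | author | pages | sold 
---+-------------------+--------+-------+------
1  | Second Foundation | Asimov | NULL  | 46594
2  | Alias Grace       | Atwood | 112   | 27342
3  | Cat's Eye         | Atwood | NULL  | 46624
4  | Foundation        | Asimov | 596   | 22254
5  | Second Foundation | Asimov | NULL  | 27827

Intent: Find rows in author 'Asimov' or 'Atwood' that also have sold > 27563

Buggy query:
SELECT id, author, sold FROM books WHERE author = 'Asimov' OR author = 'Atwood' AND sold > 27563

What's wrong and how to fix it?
Bug: Without parentheses, AND is evaluated before OR, so the sold filter only applies to the 'Atwood' branch

Fix: Add parentheses around the OR so the AND applies to both alternatives

Corrected query:
SELECT id, author, sold FROM books WHERE (author = 'Asimov' OR author = 'Atwood') AND sold > 27563

Result:
id | author | sold 
---+--------+------
1  | Asimov | 46594
3  | Atwood | 46624
5  | Asimov | 27827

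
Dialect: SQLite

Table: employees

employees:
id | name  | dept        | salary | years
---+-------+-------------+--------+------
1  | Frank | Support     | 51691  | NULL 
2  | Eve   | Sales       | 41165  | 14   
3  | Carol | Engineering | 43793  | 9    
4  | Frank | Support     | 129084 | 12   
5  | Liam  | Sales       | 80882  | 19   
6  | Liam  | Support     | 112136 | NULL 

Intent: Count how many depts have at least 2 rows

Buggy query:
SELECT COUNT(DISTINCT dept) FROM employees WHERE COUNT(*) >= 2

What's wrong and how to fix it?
Bug: WHERE filters individual rows, not groups, so a group-level COUNT is invalid there

Fix: Group first with HAVING COUNT(*) >= 2, then COUNT the resulting groups

Corrected query:
SELECT COUNT(*) FROM (SELECT dept FROM employees GROUP BY dept HAVING COUNT(*) >= 2)

Result:
COUNT(*)
--------
2       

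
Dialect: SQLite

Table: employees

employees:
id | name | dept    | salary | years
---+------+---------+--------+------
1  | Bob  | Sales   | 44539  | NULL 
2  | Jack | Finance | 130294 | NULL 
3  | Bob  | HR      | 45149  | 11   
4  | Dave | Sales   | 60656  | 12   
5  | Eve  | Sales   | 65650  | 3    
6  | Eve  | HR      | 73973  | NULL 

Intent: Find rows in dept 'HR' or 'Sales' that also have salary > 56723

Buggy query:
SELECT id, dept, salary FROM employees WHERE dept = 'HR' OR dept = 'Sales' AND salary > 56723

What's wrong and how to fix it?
Bug: AND binds tighter than OR, so this parses as dept = 'HR' OR (dept = 'Sales' AND salary > 56723)

Fix: Add parentheses around the OR so the AND applies to both alternatives

Corrected query:
SELECT id, dept, salary FROM employees WHERE (dept = 'HR' OR dept = 'Sales') AND salary > 56723

Result:
id | dept  | salary
---+-------+-------
4  | Sales | 60656 
5  | Sales | 65650 
6  | HR    | 73973 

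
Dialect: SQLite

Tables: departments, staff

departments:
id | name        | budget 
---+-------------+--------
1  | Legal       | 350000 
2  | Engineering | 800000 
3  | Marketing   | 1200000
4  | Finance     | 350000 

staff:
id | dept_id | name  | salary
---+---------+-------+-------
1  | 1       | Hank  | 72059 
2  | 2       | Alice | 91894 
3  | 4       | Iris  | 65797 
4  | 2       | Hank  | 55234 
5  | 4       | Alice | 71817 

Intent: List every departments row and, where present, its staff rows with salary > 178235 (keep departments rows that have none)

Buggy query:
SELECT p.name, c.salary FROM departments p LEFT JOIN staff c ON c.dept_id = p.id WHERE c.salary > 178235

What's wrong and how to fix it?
Bug: A WHERE condition on the right-hand table after LEFT JOIN drops unmatched parents

Fix: Move the right-table condition into the ON clause so unmatched parents are kept

Corrected query:
SELECT p.name, c.salary FROM departments p LEFT JOIN staff c ON c.dept_id = p.id AND c.salary > 178235

Result:
name        | salary
------------+-------
Legal       | NULL  
Engineering | NULL  
Marketing   | NULL  
Finance     | NULL  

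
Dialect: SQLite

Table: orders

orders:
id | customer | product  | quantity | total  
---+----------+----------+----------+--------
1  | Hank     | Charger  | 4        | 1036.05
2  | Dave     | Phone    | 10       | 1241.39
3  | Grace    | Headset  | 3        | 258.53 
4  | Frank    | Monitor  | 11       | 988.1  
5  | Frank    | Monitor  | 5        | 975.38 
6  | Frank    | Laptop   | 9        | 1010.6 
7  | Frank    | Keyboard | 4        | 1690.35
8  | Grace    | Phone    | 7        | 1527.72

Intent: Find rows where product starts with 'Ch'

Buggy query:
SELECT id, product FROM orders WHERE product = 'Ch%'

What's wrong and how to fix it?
Bug: '=' compares the literal string including the % character; pattern matching needs LIKE

Fix: Use LIKE for wildcard pattern matching

Corrected query:
SELECT id, product FROM orders WHERE product LIKE 'Ch%'

Result:
id | product
---+--------
1  | Charger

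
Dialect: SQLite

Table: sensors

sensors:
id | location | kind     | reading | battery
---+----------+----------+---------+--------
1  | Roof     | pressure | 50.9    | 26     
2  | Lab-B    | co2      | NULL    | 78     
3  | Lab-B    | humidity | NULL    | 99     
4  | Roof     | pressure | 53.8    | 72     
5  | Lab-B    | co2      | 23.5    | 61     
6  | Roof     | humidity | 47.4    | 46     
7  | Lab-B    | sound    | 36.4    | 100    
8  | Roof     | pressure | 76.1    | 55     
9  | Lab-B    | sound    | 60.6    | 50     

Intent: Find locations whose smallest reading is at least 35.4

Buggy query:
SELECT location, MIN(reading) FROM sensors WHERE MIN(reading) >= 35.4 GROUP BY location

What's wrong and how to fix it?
Bug: Aggregates like MIN are computed per group after WHERE runs

Fix: Replace WHERE with HAVING after the GROUP BY

Corrected query:
SELECT location, MIN(reading) FROM sensors GROUP BY location HAVING MIN(reading) >= 35.4

Result:
location | MIN(reading)
---------+-------------
Roof     | 47.4        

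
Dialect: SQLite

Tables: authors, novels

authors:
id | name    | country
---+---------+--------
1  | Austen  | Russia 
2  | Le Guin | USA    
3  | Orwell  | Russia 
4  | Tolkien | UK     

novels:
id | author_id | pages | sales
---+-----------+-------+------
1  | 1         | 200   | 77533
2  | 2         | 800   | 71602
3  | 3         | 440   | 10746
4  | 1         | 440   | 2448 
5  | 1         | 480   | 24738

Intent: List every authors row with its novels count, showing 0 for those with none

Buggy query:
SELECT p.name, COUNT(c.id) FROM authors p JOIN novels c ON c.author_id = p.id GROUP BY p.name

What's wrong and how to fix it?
Bug: INNER JOIN drops authors rows that have no matching novels rows

Fix: Switch to LEFT JOIN to retain unmatched parent rows

Corrected query:
SELECT p.name, COUNT(c.id) FROM authors p LEFT JOIN novels c ON c.author_id = p.id GROUP BY p.name

Result:
name    | COUNT(c.id)
--------+------------
Austen  | 3          
Le Guin | 1          
Orwell  | 1          
Tolkien | 0          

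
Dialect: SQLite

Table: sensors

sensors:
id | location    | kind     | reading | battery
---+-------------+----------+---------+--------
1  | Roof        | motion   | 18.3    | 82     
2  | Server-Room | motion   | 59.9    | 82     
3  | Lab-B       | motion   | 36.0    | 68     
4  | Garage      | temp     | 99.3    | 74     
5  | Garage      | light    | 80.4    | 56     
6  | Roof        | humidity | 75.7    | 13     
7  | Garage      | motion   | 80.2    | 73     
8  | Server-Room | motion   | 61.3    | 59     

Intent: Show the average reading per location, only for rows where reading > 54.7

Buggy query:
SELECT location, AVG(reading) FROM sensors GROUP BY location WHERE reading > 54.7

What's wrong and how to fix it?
Bug: WHERE cannot follow GROUP BY

Fix: Move the WHERE clause before GROUP BY

Corrected query:
SELECT location, AVG(reading) FROM sensors WHERE reading > 54.7 GROUP BY location

Result:
location    | AVG(reading)
------------+-------------
Garage      | 86.633333   
Roof        | 75.7        
Server-Room | 60.6        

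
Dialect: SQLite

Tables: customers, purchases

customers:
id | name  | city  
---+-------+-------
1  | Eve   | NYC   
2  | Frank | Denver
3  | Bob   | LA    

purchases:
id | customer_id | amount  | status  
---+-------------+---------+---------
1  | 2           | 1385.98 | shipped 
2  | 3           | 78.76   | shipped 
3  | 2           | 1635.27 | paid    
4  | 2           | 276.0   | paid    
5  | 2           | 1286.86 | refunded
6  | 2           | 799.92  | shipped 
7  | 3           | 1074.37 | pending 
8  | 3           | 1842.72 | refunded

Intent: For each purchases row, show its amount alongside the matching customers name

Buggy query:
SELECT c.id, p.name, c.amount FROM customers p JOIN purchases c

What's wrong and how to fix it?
Bug: JOIN with no ON clause produces a cartesian product; every purchases row pairs with every customers row

Fix: Specify the join condition linking the foreign key to the parent id

Corrected query:
SELECT c.id, p.name, c.amount FROM customers p JOIN purchases c ON c.customer_id = p.id

Result:
id | name  | amount 
---+-------+--------
1  | Frank | 1385.98
2  | Bob   | 78.76  
3  | Frank | 1635.27
4  | Frank | 276    
5  | Frank | 1286.86
6  | Frank | 799.92 
7  | Bob   | 1074.37
8  | Bob   | 1842.72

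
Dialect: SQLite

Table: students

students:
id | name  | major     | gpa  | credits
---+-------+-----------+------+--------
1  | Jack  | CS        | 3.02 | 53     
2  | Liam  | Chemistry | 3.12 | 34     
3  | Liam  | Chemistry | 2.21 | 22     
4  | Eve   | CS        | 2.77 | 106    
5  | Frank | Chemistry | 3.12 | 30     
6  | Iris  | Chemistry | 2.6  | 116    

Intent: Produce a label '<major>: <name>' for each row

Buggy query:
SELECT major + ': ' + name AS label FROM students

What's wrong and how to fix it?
Bug: '+' is numeric addition; on text columns SQLite converts them to 0 instead of concatenating

Fix: Use the || operator for string concatenation

Corrected query:
SELECT major || ': ' || name AS label FROM students

Result:
label           
----------------
CS: Jack        
Chemistry: Liam 
Chemistry: Liam 
CS: Eve         
Chemistry: Frank
Chemistry: Iris 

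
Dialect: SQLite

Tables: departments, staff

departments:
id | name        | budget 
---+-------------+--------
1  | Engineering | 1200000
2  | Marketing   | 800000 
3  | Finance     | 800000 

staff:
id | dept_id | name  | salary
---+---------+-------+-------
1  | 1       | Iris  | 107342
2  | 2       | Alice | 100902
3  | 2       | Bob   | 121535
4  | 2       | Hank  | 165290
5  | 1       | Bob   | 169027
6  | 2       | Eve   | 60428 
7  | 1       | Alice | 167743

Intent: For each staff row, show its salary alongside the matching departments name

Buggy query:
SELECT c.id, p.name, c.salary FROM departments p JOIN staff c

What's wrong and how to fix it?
Bug: Missing join condition: each staff row is matched to all departments rows instead of just its own

Fix: Specify the join condition linking the foreign key to the parent id

Corrected query:
SELECT c.id, p.name, c.salary FROM departments p JOIN staff c ON c.dept_id = p.id

Result:
id | name        | salary
---+-------------+-------
1  | Engineering | 107342
2  | Marketing   | 100902
3  | Marketing   | 121535
4  | Marketing   | 165290
5  | Engineering | 169027
6  | Marketing   | 60428 
7  | Engineering | 167743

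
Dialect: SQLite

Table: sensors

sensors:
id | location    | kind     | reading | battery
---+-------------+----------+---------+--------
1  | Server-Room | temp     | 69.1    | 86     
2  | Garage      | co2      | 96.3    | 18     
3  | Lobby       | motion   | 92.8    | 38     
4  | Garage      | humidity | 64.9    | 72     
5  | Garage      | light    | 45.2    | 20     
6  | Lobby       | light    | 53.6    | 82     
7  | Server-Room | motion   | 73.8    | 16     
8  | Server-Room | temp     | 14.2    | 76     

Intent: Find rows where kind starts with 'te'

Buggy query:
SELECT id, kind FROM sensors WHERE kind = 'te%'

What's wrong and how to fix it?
Bug: '=' compares the literal string including the % character; pattern matching needs LIKE

Fix: Replace '=' with LIKE so 'te%' is treated as a pattern

Corrected query:
SELECT id, kind FROM sensors WHERE kind LIKE 'te%'

Result:
id | kind
---+-----
1  | temp
8  | temp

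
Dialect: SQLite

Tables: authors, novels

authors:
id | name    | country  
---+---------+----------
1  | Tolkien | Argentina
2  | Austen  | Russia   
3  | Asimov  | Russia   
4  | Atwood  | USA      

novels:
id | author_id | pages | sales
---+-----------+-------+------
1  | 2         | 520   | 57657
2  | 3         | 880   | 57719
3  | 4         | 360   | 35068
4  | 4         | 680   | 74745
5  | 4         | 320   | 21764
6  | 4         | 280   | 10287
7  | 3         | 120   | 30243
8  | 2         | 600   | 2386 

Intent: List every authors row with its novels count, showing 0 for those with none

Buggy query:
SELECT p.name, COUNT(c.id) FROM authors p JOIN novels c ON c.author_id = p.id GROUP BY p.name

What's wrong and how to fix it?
Bug: An inner join excludes parents with zero children

Fix: Switch to LEFT JOIN to retain unmatched parent rows

Corrected query:
SELECT p.name, COUNT(c.id) FROM authors p LEFT JOIN novels c ON c.author_id = p.id GROUP BY p.name

Result:
name    | COUNT(c.id)
--------+------------
Asimov  | 2          
Atwood  | 4          
Austen  | 2          
Tolkien | 0          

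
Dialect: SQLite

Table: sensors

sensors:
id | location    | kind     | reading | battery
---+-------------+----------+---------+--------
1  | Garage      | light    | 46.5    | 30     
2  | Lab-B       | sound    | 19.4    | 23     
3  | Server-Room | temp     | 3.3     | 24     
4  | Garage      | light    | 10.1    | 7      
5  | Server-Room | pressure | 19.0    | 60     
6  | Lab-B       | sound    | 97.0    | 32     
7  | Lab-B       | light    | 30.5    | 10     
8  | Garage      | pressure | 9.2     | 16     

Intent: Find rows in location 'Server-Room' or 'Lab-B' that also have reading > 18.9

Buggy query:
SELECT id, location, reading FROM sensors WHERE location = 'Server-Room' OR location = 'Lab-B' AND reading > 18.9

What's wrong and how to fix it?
Bug: Without parentheses, AND is evaluated before OR, so the reading filter only applies to the 'Lab-B' branch

Fix: Add parentheses around the OR so the AND applies to both alternatives

Corrected query:
SELECT id, location, reading FROM sensors WHERE (location = 'Server-Room' OR location = 'Lab-B') AND reading > 18.9

Result:
id | location    | reading
---+-------------+--------
2  | Lab-B       | 19.4   
5  | Server-Room | 19     
6  | Lab-B       | 97     
7  | Lab-B       | 30.5   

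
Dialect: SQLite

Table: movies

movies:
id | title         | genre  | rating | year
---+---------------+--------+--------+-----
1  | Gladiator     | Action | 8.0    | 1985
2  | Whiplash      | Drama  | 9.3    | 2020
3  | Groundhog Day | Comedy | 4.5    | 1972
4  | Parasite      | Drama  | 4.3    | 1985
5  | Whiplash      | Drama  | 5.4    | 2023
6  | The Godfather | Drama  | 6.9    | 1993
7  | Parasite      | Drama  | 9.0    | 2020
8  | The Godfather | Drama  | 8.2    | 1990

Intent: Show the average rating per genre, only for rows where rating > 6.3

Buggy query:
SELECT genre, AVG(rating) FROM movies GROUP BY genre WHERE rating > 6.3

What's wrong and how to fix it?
Bug: Row-level WHERE must come before GROUP BY in the clause order

Fix: Move the WHERE clause before GROUP BY

Corrected query:
SELECT genre, AVG(rating) FROM movies WHERE rating > 6.3 GROUP BY genre

Result:
genre  | AVG(rating)
-------+------------
Action | 8          
Drama  | 8.35       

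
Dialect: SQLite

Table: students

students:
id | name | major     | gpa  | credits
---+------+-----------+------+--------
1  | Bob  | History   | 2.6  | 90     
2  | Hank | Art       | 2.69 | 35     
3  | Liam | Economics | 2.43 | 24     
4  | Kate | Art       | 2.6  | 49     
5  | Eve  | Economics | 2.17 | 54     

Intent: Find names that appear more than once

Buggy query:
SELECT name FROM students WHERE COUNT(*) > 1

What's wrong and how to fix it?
Bug: WHERE can't reference COUNT(*); aggregates are computed after WHERE

Fix: Group first, then use HAVING for the count condition

Corrected query:
SELECT name FROM students GROUP BY name HAVING COUNT(*) > 1

Result:
(no rows)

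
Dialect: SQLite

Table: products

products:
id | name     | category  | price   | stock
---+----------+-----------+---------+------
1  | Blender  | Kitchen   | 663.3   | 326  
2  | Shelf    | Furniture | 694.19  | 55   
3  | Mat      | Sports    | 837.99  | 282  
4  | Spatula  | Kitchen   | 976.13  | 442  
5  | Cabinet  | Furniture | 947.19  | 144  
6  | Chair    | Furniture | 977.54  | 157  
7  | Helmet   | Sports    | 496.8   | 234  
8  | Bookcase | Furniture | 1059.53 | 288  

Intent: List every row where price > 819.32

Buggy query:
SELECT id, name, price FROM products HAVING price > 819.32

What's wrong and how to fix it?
Bug: HAVING filters the output of aggregation, but this query has no GROUP BY and no aggregate functions, so SQLite rejects it (HAVING clause on a non-aggregate query); the condition here is per row

Fix: Replace HAVING with WHERE since the condition applies to individual rows

Corrected query:
SELECT id, name, price FROM products WHERE price > 819.32

Result:
id | name     | price  
---+----------+--------
3  | Mat      | 837.99 
4  | Spatula  | 976.13 
5  | Cabinet  | 947.19 
6  | Chair    | 977.54 
8  | Bookcase | 1059.53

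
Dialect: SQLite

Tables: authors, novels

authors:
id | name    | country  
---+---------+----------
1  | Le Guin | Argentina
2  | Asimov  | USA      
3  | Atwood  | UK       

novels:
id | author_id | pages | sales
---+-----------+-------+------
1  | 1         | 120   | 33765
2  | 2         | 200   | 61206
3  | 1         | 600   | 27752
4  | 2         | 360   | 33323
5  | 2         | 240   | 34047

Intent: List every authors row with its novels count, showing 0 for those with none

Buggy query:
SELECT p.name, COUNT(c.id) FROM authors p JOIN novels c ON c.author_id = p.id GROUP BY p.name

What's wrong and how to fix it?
Bug: INNER JOIN drops authors rows that have no matching novels rows

Fix: Switch to LEFT JOIN to retain unmatched parent rows

Corrected query:
SELECT p.name, COUNT(c.id) FROM authors p LEFT JOIN novels c ON c.author_id = p.id GROUP BY p.name

Result:
name    | COUNT(c.id)
--------+------------
Asimov  | 3          
Atwood  | 0          
Le Guin | 2          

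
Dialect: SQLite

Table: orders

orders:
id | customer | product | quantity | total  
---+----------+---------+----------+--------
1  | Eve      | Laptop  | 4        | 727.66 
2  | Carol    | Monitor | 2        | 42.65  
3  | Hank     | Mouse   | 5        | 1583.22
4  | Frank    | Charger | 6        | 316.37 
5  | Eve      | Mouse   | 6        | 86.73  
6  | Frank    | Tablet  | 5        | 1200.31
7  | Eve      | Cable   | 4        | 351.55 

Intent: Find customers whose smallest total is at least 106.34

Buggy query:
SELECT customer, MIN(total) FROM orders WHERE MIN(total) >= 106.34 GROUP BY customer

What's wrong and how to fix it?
Bug: Aggregates like MIN are computed per group after WHERE runs

Fix: Use HAVING for the per-group MIN condition

Corrected query:
SELECT customer, MIN(total) FROM orders GROUP BY customer HAVING MIN(total) >= 106.34

Result:
customer | MIN(total)
---------+-----------
Frank    | 316.37    
Hank     | 1583.22   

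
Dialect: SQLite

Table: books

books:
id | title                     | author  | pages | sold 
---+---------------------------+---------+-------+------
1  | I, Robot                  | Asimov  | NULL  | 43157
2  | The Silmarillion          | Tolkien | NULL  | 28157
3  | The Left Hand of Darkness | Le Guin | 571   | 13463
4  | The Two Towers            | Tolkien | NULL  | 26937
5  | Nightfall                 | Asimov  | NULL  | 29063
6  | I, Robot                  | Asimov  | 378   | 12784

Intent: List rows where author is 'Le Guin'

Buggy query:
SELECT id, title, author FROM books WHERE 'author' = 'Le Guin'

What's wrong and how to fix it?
Bug: Single quotes denote string literals in SQL; the column name is being compared as a constant string

Fix: Reference the column as author without single quotes

Corrected query:
SELECT id, title, author FROM books WHERE author = 'Le Guin'

Result:
id | title                     | author 
---+---------------------------+--------
3  | The Left Hand of Darkness | Le Guin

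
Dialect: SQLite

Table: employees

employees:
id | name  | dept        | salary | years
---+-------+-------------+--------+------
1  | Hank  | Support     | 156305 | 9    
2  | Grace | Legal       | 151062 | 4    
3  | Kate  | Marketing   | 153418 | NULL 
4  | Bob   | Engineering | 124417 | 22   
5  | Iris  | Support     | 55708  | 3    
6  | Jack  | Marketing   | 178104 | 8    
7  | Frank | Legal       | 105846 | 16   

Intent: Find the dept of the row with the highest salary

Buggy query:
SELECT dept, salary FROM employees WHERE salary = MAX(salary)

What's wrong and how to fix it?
Bug: MAX(salary) is an aggregate and cannot be used directly in WHERE

Fix: Use a subquery: WHERE salary = (SELECT MAX(salary) FROM employees)

Corrected query:
SELECT dept, salary FROM employees WHERE salary = (SELECT MAX(salary) FROM employees)

Result:
dept      | salary
----------+-------
Marketing | 178104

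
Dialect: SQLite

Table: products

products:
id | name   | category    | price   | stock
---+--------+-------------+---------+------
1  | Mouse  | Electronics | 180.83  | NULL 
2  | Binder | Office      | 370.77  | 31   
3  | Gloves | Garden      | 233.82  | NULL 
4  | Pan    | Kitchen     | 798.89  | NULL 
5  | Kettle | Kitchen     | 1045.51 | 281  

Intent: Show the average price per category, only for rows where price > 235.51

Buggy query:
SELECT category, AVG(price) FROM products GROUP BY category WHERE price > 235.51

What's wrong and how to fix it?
Bug: Row-level WHERE must come before GROUP BY in the clause order

Fix: Move the WHERE clause before GROUP BY

Corrected query:
SELECT category, AVG(price) FROM products WHERE price > 235.51 GROUP BY category

Result:
category | AVG(price)
---------+-----------
Kitchen  | 922.2     
Office   | 370.77    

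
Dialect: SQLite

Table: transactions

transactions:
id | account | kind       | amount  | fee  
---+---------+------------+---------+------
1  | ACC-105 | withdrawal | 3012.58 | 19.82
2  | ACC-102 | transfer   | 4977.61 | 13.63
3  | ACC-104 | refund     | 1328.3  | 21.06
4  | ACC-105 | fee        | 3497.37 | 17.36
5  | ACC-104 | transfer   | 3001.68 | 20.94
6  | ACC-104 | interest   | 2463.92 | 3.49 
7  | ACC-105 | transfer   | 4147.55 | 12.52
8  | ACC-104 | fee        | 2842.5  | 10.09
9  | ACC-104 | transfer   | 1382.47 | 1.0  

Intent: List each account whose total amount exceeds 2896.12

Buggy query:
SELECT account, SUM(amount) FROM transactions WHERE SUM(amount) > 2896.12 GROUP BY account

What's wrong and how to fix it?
Bug: SUM(amount) is an aggregate, but WHERE filters rows before aggregation

Fix: Use HAVING (which filters groups after aggregation) instead of WHERE

Corrected query:
SELECT account, SUM(amount) FROM transactions GROUP BY account HAVING SUM(amount) > 2896.12

Result:
account | SUM(amount)
--------+------------
ACC-102 | 4977.61    
ACC-104 | 11018.87   
ACC-105 | 10657.5    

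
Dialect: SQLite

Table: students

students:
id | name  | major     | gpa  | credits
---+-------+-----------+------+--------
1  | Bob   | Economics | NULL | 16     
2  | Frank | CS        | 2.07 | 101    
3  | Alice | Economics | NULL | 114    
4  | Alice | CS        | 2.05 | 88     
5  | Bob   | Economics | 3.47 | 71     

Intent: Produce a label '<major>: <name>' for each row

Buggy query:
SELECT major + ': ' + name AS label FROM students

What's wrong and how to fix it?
Bug: SQLite uses || for string concatenation; + coerces text to numbers (yielding 0)

Fix: Replace + with || to concatenate text

Corrected query:
SELECT major || ': ' || name AS label FROM students

Result:
label           
----------------
Economics: Bob  
CS: Frank       
Economics: Alice
CS: Alice       
Economics: Bob  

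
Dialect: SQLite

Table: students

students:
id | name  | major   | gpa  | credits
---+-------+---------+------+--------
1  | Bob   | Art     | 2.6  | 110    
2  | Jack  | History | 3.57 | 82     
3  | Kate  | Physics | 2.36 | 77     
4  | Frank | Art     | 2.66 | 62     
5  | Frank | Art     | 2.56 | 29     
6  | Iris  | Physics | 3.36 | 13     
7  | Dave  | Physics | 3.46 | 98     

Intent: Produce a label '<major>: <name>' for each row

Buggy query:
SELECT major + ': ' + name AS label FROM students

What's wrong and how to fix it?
Bug: SQLite uses || for string concatenation; + coerces text to numbers (yielding 0)

Fix: Use the || operator for string concatenation

Corrected query:
SELECT major || ': ' || name AS label FROM students

Result:
label        
-------------
Art: Bob     
History: Jack
Physics: Kate
Art: Frank   
Art: Frank   
Physics: Iris
Physics: Dave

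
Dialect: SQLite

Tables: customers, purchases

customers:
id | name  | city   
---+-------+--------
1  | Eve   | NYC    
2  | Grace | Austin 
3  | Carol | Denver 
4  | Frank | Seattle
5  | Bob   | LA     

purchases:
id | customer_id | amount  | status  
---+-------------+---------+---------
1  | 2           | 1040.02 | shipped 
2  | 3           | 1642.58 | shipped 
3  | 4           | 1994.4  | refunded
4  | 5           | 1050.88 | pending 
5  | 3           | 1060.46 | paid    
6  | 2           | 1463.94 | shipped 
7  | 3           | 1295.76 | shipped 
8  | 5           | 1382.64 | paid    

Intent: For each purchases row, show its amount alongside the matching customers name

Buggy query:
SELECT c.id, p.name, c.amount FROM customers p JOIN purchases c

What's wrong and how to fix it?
Bug: Missing join condition: each purchases row is matched to all customers rows instead of just its own

Fix: Specify the join condition linking the foreign key to the parent id

Corrected query:
SELECT c.id, p.name, c.amount FROM customers p JOIN purchases c ON c.customer_id = p.id

Result:
id | name  | amount 
---+-------+--------
1  | Grace | 1040.02
2  | Carol | 1642.58
3  | Frank | 1994.4 
4  | Bob   | 1050.88
5  | Carol | 1060.46
6  | Grace | 1463.94
7  | Carol | 1295.76
8  | Bob   | 1382.64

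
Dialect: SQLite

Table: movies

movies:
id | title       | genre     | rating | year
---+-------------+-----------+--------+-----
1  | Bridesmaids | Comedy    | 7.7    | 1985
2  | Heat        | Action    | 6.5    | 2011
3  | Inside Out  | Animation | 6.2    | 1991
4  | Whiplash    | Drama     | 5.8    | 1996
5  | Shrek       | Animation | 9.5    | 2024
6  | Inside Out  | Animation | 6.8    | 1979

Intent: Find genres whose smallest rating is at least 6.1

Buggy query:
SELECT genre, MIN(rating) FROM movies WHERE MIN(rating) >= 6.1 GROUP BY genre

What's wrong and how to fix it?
Bug: Aggregates like MIN are computed per group after WHERE runs

Fix: Replace WHERE with HAVING after the GROUP BY

Corrected query:
SELECT genre, MIN(rating) FROM movies GROUP BY genre HAVING MIN(rating) >= 6.1

Result:
genre     | MIN(rating)
----------+------------
Action    | 6.5        
Animation | 6.2        
Comedy    | 7.7        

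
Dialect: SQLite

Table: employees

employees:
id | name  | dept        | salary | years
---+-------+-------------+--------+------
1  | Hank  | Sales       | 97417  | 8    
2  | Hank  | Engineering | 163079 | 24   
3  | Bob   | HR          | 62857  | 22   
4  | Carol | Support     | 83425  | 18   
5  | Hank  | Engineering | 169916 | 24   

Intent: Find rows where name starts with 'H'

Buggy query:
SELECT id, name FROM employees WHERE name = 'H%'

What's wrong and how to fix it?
Bug: '=' compares the literal string including the % character; pattern matching needs LIKE

Fix: Use LIKE for wildcard pattern matching

Corrected query:
SELECT id, name FROM employees WHERE name LIKE 'H%'

Result:
id | name
---+-----
1  | Hank
2  | Hank
5  | Hank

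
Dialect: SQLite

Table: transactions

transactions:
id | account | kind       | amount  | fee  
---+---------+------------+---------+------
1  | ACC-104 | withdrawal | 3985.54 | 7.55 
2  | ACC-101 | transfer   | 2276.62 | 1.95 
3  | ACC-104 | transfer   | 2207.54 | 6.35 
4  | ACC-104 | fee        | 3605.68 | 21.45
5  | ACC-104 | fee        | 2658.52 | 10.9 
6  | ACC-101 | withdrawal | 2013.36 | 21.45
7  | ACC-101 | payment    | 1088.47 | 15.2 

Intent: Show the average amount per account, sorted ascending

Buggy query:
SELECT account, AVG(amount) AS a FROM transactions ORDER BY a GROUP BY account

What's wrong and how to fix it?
Bug: GROUP BY must precede ORDER BY

Fix: Move ORDER BY to the end, after GROUP BY

Corrected query:
SELECT account, AVG(amount) AS a FROM transactions GROUP BY account ORDER BY a

Result:
account | a          
--------+------------
ACC-101 | 1792.816667
ACC-104 | 3114.32    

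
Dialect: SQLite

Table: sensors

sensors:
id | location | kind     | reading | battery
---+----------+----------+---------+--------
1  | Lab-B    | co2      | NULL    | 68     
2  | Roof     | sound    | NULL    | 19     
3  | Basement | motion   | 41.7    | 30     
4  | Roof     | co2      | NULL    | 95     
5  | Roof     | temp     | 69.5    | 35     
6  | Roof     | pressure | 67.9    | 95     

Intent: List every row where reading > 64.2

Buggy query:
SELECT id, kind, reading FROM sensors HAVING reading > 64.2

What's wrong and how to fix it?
Bug: This is a non-aggregate query (no GROUP BY, no aggregates), so in SQLite the HAVING clause is invalid here; a row-level condition belongs in WHERE

Fix: Replace HAVING with WHERE since the condition applies to individual rows

Corrected query:
SELECT id, kind, reading FROM sensors WHERE reading > 64.2

Result:
id | kind     | reading
---+----------+--------
5  | temp     | 69.5   
6  | pressure | 67.9   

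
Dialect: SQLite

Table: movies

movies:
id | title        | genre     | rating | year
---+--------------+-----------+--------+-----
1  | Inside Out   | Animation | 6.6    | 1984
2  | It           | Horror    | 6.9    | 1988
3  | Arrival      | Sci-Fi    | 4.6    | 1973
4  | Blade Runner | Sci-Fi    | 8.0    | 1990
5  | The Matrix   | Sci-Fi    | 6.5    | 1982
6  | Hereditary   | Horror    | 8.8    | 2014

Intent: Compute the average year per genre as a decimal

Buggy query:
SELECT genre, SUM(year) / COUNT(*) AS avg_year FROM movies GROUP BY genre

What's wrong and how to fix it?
Bug: Both operands are integers, so '/' performs integer division and truncates

Fix: Cast one side to REAL so the division keeps the fractional part

Corrected query:
SELECT genre, SUM(year) * 1.0 / COUNT(*) AS avg_year FROM movies GROUP BY genre

Result:
genre     | avg_year   
----------+------------
Animation | 1984       
Horror    | 2001       
Sci-Fi    | 1981.666667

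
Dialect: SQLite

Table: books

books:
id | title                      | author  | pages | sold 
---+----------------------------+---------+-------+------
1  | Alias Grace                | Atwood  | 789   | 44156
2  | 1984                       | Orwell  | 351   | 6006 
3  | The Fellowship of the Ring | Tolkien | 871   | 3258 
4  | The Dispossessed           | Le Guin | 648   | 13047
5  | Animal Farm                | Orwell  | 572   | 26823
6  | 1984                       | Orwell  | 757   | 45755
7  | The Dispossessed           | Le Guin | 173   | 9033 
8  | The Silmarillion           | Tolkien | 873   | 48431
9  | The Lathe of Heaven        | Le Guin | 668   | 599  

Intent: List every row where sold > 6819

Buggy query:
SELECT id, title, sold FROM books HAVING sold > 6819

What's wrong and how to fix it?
Bug: HAVING filters the output of aggregation, but this query has no GROUP BY and no aggregate functions, so SQLite rejects it (HAVING clause on a non-aggregate query); the condition here is per row

Fix: Use WHERE for row-level filtering

Corrected query:
SELECT id, title, sold FROM books WHERE sold > 6819

Result:
id | title            | sold 
---+------------------+------
1  | Alias Grace      | 44156
4  | The Dispossessed | 13047
5  | Animal Farm      | 26823
6  | 1984             | 45755
7  | The Dispossessed | 9033 
8  | The Silmarillion | 48431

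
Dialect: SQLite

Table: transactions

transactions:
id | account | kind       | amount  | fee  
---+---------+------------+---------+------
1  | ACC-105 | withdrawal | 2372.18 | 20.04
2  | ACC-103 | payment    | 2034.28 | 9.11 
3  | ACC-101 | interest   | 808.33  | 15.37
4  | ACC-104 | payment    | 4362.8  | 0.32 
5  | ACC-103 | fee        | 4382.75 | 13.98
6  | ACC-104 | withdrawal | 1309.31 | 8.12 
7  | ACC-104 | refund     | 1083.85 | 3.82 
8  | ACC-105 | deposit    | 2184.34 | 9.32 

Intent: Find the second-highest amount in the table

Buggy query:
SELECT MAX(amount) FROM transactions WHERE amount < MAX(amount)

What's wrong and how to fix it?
Bug: MAX(amount) on the right of the comparison is an aggregate-in-WHERE error

Fix: Compute the overall MAX in a subquery, then take MAX of rows below it

Corrected query:
SELECT MAX(amount) FROM transactions WHERE amount < (SELECT MAX(amount) FROM transactions)

Result:
MAX(amount)
-----------
4362.8     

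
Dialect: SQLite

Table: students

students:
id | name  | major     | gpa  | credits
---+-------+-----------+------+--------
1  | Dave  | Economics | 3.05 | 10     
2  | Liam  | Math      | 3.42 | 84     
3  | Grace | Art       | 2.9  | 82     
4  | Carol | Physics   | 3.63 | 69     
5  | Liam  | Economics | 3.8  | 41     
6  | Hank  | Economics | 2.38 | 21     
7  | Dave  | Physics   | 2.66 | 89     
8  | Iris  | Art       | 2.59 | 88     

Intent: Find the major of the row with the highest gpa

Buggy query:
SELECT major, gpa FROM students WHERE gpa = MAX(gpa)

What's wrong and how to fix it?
Bug: MAX(gpa) is an aggregate and cannot be used directly in WHERE

Fix: Use a subquery: WHERE gpa = (SELECT MAX(gpa) FROM students)

Corrected query:
SELECT major, gpa FROM students WHERE gpa = (SELECT MAX(gpa) FROM students)

Result:
major     | gpa
----------+----
Economics | 3.8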